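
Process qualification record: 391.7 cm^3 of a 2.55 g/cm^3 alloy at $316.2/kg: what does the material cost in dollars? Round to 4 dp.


Mass = 391.7*2.55/1000 = 0.998835 kg
Cost = 0.998835 * 316.2 = 315.8316 $


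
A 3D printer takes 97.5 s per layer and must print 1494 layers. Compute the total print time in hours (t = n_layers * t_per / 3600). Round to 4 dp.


t = 1494 * 97.5 / 3600 = 40.4625 hrs


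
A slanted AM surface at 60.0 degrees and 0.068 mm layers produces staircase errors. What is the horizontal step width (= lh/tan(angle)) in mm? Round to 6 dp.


step = 0.068 / tan(60.0) = 0.03926 mm


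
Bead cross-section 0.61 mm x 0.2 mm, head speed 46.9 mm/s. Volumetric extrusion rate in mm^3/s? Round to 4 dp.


Rate = 0.61 * 0.2 * 46.9 = 5.7218 mm^3/s


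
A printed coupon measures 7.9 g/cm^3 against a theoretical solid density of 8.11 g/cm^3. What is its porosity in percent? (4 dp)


Porosity = (1-7.9/8.11)*100 = 2.5894 %


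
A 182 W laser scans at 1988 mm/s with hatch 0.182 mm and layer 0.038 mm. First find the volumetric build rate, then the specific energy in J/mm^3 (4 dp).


Build rate = 1988 * 0.182 * 0.038 = 13.749008 mm^3/s
SE = 182 / 13.749008 = 13.2373 J/mm^3


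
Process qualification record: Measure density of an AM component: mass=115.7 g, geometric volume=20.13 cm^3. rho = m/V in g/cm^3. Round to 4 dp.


rho = 115.7 / 20.13 = 5.7476 g/cm^3


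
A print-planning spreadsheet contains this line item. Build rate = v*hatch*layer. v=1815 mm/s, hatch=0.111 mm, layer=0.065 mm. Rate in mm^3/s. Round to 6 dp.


Rate = 1815 * 0.111 * 0.065 = 13.095225 mm^3/s


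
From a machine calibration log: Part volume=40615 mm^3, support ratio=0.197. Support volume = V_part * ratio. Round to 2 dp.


V_support = 40615 * 0.197 = 8001.16 mm^3


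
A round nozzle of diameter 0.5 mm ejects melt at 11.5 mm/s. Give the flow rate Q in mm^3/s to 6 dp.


A = pi*(0.5/2)^2 = 0.19634954 mm^2
Q = 0.19634954 * 11.5 = 2.25802 mm^3/s


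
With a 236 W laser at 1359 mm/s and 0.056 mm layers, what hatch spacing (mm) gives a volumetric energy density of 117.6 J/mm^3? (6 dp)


h = 236 / (117.6*1359*0.056) = 0.026369 mm


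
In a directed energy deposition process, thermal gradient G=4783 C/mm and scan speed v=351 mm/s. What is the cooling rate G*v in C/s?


CR = 4783 * 351 = 1678833 C/s


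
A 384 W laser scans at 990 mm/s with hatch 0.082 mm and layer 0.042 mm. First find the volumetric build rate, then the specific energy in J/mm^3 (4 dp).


Build rate = 990 * 0.082 * 0.042 = 3.40956 mm^3/s
SE = 384 / 3.40956 = 112.6245 J/mm^3


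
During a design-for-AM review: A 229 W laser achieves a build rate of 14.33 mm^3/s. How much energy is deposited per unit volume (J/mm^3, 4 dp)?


SE = 229 / 14.33 = 15.9805 J/mm^3


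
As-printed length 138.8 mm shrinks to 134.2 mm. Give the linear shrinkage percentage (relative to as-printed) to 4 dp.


Shrinkage = ((138.8-134.2)/138.8)*100 = 3.3141 %


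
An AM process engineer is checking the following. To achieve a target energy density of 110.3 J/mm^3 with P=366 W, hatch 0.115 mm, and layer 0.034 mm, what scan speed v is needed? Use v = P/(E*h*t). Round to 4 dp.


v = 366 / (110.3*0.115*0.034) = 848.6504 mm/s


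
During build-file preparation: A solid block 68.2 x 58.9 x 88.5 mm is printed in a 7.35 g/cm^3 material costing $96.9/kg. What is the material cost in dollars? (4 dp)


V = 68.2 * 58.9 * 88.5 = 355502.73 mm^3 = 355.50273 cm^3
Mass = 355.50273 * 7.35 / 1000 = 2.61294507 kg
Cost = 2.61294507 * 96.9 = 253.1944 $


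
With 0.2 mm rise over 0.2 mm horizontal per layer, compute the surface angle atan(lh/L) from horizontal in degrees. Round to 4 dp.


angle = atan(0.2/0.2) = 45.0 degrees


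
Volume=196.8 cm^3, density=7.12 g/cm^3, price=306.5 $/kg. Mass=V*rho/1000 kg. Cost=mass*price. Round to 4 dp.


Mass = 196.8*7.12/1000 = 1.401216 kg
Cost = 1.401216 * 306.5 = 429.4727 $


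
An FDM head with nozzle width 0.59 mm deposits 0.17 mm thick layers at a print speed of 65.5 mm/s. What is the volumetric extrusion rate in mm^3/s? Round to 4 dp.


Rate = 0.59 * 0.17 * 65.5 = 6.5697 mm^3/s


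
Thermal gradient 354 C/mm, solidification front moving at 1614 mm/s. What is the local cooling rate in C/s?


CR = 354 * 1614 = 571356 C/s


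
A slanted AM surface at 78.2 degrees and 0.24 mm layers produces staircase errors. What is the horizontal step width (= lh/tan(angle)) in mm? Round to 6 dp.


step = 0.24 / tan(78.2) = 0.050139 mm


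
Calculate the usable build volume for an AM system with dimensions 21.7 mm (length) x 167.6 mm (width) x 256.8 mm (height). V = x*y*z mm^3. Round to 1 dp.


V = 21.7 * 167.6 * 256.8 = 933961.1 mm^3


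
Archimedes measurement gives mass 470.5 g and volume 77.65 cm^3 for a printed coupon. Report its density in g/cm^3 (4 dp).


rho = 470.5 / 77.65 = 6.0592 g/cm^3


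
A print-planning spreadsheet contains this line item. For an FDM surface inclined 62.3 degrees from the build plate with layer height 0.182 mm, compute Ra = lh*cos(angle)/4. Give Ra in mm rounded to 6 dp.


Ra = 0.182 * cos(62.3) / 4 = 0.02115 mm


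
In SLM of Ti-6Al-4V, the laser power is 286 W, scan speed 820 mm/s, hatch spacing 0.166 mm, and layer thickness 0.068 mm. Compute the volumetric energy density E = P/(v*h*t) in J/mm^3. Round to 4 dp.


E = 286 / (820*0.166*0.068) = 30.8983 J/mm^3


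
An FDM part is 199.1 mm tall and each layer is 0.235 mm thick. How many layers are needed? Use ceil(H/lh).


Layers = ceil(199.1/0.235) = 848


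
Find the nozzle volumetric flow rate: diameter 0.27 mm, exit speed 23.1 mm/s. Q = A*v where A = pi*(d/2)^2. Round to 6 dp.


A = pi*(0.27/2)^2 = 0.05725553 mm^2
Q = 0.05725553 * 23.1 = 1.322603 mm^3/s


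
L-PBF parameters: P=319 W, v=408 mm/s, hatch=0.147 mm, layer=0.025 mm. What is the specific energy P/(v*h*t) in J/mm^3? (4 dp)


Build rate = 408 * 0.147 * 0.025 = 1.4994 mm^3/s
SE = 319 / 1.4994 = 212.7518 J/mm^3


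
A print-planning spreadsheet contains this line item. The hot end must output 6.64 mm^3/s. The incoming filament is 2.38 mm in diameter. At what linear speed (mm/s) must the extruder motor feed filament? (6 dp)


A = pi*(2.38/2)^2 = 4.448809
v = 6.64 / 4.448809 = 1.492534 mm/s


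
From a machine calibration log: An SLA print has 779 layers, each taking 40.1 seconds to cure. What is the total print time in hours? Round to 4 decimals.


t = 779 * 40.1 / 3600 = 8.6772 hrs


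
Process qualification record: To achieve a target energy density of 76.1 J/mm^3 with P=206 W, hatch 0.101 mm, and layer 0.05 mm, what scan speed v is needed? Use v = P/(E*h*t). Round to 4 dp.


v = 206 / (76.1*0.101*0.05) = 536.0326 mm/s


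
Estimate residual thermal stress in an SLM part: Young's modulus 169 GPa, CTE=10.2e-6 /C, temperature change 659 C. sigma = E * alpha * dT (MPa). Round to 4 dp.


sigma = 169*1000 * 10.2e-6 * 659 = 1135.9842 MPa


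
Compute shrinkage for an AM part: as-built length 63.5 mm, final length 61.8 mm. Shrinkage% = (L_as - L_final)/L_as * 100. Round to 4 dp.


Shrinkage = ((63.5-61.8)/63.5)*100 = 2.6772 %


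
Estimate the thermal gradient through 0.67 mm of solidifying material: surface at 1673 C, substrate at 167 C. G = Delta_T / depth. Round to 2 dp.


G = (1673-167)/0.67 = 2247.76 C/mm


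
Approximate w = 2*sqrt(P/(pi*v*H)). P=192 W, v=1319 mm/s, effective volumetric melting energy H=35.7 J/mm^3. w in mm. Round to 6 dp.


w = 2*sqrt(192/(pi*1319*35.7)) = 0.072053 mm


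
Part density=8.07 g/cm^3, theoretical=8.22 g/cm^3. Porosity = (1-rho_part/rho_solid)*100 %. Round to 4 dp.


Porosity = (1-8.07/8.22)*100 = 1.8248 %


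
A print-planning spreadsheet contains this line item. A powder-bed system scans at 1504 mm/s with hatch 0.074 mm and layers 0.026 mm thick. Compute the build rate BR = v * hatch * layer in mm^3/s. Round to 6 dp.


Rate = 1504 * 0.074 * 0.026 = 2.893696 mm^3/s


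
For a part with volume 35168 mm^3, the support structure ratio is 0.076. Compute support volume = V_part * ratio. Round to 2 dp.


V_support = 35168 * 0.076 = 2672.77 mm^3


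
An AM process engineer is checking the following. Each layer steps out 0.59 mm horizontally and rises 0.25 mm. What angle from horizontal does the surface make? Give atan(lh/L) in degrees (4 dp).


angle = atan(0.25/0.59) = 22.9638 degrees


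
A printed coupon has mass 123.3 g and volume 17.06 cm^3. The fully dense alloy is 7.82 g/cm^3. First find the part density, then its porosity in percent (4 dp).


rho_part = 123.3 / 17.06 = 7.22743259 g/cm^3
Porosity = (1 - 7.22743259/7.82)*100 = 7.5776 %


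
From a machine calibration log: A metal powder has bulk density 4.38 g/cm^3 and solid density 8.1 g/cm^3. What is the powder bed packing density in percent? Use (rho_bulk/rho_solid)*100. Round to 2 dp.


Packing = (4.38/8.1)*100 = 54.07 %


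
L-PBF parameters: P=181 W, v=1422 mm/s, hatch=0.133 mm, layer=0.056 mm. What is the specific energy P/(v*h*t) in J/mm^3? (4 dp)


Build rate = 1422 * 0.133 * 0.056 = 10.591056 mm^3/s
SE = 181 / 10.591056 = 17.0899 J/mm^3


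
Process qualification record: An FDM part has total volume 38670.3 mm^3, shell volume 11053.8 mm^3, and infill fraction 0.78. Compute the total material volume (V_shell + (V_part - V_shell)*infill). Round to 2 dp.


V_infill = (38670.3 - 11053.8) * 0.78 = 21540.87
V_total = 11053.8 + 21540.87 = 32594.67 mm^3


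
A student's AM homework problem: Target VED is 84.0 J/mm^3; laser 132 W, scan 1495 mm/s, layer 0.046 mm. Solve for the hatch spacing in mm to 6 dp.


h = 132 / (84.0*1495*0.046) = 0.02285 mm


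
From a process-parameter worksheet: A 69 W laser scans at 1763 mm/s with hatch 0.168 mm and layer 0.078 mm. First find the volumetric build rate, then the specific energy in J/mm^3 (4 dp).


Build rate = 1763 * 0.168 * 0.078 = 23.102352 mm^3/s
SE = 69 / 23.102352 = 2.9867 J/mm^3


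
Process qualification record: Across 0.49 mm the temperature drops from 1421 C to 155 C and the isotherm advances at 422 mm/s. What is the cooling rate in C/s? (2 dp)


G = (1421-155)/0.49 = 2583.67346939 C/mm
CR = 2583.67346939 * 422 = 1090310.2 C/s


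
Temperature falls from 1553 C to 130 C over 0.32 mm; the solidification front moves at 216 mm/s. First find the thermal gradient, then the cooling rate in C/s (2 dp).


G = (1553-130)/0.32 = 4446.875 C/mm
CR = 4446.875 * 216 = 960525.0 C/s


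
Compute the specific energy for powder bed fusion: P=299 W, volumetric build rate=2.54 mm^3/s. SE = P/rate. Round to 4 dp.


SE = 299 / 2.54 = 117.7165 J/mm^3


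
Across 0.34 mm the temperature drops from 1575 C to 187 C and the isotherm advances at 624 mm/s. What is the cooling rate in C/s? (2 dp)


G = (1575-187)/0.34 = 4082.35294118 C/mm
CR = 4082.35294118 * 624 = 2547388.24 C/s


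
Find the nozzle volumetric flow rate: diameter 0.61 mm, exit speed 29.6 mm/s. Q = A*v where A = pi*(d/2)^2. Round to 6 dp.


A = pi*(0.61/2)^2 = 0.29224666 mm^2
Q = 0.29224666 * 29.6 = 8.650501 mm^3/s


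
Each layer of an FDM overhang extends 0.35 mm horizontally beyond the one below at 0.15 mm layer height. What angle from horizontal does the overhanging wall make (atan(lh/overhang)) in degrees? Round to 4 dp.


angle = atan(0.15/0.35) = 23.1986 degrees


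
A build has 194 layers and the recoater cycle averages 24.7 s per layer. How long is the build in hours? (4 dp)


t = 194 * 24.7 / 3600 = 1.3311 hrs


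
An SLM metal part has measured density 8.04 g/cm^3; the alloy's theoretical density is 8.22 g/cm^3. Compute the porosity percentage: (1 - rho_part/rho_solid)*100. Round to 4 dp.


Porosity = (1-8.04/8.22)*100 = 2.1898 %


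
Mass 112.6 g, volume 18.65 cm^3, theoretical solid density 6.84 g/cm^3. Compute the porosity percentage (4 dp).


rho_part = 112.6 / 18.65 = 6.03753351 g/cm^3
Porosity = (1 - 6.03753351/6.84)*100 = 11.732 %


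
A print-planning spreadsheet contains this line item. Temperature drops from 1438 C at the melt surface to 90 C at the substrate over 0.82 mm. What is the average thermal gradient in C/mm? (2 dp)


G = (1438-90)/0.82 = 1643.9 C/mm


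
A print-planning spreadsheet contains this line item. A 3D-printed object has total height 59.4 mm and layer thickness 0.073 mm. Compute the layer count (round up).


Layers = ceil(59.4/0.073) = 814


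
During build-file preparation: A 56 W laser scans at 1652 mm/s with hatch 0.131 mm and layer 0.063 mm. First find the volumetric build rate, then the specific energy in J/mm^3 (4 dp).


Build rate = 1652 * 0.131 * 0.063 = 13.633956 mm^3/s
SE = 56 / 13.633956 = 4.1074 J/mm^3


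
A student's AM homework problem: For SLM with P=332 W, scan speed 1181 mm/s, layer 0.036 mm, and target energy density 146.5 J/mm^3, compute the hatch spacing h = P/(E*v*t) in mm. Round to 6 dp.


h = 332 / (146.5*1181*0.036) = 0.053303 mm


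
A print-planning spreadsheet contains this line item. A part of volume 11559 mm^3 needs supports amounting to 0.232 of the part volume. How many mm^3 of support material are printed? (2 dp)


V_support = 11559 * 0.232 = 2681.69 mm^3


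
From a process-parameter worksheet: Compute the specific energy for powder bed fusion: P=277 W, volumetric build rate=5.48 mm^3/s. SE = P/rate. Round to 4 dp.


SE = 277 / 5.48 = 50.5474 J/mm^3


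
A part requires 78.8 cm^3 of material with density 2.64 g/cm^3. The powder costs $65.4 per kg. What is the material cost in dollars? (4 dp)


Mass = 78.8*2.64/1000 = 0.208032 kg
Cost = 0.208032 * 65.4 = 13.6053 $


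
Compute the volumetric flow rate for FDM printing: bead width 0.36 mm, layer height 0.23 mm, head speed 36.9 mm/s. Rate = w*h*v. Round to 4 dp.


Rate = 0.36 * 0.23 * 36.9 = 3.0553 mm^3/s


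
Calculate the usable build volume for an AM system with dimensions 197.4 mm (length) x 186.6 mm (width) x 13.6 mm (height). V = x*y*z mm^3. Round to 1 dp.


V = 197.4 * 186.6 * 13.6 = 500953.8 mm^3


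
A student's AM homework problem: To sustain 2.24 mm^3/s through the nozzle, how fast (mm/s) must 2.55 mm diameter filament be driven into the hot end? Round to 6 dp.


A = pi*(2.55/2)^2 = 5.107052
v = 2.24 / 5.107052 = 0.438609 mm/s


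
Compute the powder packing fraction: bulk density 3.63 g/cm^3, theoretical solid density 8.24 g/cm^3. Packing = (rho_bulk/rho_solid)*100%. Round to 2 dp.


Packing = (3.63/8.24)*100 = 44.05 %


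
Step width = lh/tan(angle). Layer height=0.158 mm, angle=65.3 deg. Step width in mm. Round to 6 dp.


step = 0.158 / tan(65.3) = 0.072672 mm


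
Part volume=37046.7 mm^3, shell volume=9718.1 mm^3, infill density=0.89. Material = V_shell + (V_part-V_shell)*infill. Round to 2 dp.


V_infill = (37046.7 - 9718.1) * 0.89 = 24322.45
V_total = 9718.1 + 24322.45 = 34040.55 mm^3


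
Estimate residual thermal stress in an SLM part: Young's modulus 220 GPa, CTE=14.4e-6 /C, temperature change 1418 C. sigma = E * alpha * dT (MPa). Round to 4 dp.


sigma = 220*1000 * 14.4e-6 * 1418 = 4492.224 MPa


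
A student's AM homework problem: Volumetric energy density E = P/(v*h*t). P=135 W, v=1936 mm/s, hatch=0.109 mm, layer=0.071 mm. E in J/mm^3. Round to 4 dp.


E = 135 / (1936*0.109*0.071) = 9.0104 J/mm^3


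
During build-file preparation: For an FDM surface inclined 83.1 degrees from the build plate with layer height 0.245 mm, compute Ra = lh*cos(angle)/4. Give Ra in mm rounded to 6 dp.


Ra = 0.245 * cos(83.1) / 4 = 0.007358 mm


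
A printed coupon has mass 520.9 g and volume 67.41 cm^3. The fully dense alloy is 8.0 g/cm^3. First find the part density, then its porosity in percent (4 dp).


rho_part = 520.9 / 67.41 = 7.72734016 g/cm^3
Porosity = (1 - 7.72734016/8.0)*100 = 3.4082 %


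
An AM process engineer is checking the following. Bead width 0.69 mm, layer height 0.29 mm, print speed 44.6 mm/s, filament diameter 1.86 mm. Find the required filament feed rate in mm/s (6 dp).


Q = 0.69 * 0.29 * 44.6 = 8.92446 mm^3/s
A_fil = pi*(1.86/2)^2 = 2.71716349 mm^2
v_feed = 8.92446 / 2.71716349 = 3.284477 mm/s


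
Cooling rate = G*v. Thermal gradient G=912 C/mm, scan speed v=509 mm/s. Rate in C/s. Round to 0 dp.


CR = 912 * 509 = 464208 C/s


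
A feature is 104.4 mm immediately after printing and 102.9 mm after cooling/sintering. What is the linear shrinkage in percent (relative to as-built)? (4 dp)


Shrinkage = ((104.4-102.9)/104.4)*100 = 1.4368 %


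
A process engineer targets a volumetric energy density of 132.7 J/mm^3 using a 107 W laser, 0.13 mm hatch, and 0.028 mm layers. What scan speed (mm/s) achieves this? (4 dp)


v = 107 / (132.7*0.13*0.028) = 221.5192 mm/s


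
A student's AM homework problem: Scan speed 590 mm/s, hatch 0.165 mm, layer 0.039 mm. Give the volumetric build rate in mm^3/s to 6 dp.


Rate = 590 * 0.165 * 0.039 = 3.79665 mm^3/s


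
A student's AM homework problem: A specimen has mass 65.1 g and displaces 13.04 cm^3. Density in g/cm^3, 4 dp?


rho = 65.1 / 13.04 = 4.9923 g/cm^3


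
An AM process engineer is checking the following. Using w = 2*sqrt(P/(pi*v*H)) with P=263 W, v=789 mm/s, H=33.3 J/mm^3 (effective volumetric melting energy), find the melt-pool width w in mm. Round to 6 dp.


w = 2*sqrt(263/(pi*789*33.3)) = 0.112894 mm


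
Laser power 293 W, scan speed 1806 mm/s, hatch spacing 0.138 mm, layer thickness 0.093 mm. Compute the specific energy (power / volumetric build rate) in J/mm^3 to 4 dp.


Build rate = 1806 * 0.138 * 0.093 = 23.178204 mm^3/s
SE = 293 / 23.178204 = 12.6412 J/mm^3


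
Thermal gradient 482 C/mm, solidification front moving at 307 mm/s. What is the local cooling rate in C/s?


CR = 482 * 307 = 147974 C/s


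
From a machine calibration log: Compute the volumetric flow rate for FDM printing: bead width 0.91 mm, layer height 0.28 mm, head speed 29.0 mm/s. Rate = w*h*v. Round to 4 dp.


Rate = 0.91 * 0.28 * 29.0 = 7.3892 mm^3/s


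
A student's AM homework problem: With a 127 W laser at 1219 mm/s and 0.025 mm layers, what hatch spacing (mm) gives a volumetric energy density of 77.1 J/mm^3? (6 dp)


h = 127 / (77.1*1219*0.025) = 0.054051 mm


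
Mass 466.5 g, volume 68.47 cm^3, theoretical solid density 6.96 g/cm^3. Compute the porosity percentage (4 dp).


rho_part = 466.5 / 68.47 = 6.81320286 g/cm^3
Porosity = (1 - 6.81320286/6.96)*100 = 2.1092 %


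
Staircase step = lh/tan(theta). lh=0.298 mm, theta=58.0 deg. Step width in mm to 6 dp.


step = 0.298 / tan(58.0) = 0.186211 mm


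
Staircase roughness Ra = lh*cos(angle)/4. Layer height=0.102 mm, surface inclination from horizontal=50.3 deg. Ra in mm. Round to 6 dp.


Ra = 0.102 * cos(50.3) / 4 = 0.016289 mm


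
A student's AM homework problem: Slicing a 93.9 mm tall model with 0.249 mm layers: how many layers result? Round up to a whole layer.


Layers = ceil(93.9/0.249) = 378


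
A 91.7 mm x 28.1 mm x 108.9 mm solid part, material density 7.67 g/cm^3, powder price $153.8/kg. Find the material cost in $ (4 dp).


V = 91.7 * 28.1 * 108.9 = 280610.253 mm^3 = 280.610253 cm^3
Mass = 280.610253 * 7.67 / 1000 = 2.15228064 kg
Cost = 2.15228064 * 153.8 = 331.0208 $


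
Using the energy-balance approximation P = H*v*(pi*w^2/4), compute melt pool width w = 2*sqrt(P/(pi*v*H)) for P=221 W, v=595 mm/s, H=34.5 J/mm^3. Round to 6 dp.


w = 2*sqrt(221/(pi*595*34.5)) = 0.11708 mm


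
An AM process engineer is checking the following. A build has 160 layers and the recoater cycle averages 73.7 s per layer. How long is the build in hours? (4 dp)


t = 160 * 73.7 / 3600 = 3.2756 hrs


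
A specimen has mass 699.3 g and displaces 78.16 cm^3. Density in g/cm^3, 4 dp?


rho = 699.3 / 78.16 = 8.947 g/cm^3


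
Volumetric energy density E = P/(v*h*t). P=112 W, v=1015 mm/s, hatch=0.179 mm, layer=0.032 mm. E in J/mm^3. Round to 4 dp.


E = 112 / (1015*0.179*0.032) = 19.2641 J/mm^3


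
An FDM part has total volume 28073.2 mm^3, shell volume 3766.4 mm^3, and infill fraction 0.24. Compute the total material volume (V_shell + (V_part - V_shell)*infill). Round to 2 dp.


V_infill = (28073.2 - 3766.4) * 0.24 = 5833.63
V_total = 3766.4 + 5833.63 = 9600.03 mm^3


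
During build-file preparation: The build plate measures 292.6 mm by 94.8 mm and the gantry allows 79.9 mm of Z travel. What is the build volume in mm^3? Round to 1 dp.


V = 292.6 * 94.8 * 79.9 = 2216304.6 mm^3


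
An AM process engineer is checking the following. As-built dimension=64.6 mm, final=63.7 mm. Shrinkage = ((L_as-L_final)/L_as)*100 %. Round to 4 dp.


Shrinkage = ((64.6-63.7)/64.6)*100 = 1.3932 %


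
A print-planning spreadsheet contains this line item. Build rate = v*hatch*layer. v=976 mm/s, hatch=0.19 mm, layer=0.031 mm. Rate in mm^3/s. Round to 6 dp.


Rate = 976 * 0.19 * 0.031 = 5.74864 mm^3/s


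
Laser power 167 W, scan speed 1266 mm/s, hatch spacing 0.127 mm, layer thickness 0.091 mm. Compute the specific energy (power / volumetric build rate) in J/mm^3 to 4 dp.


Build rate = 1266 * 0.127 * 0.091 = 14.631162 mm^3/s
SE = 167 / 14.631162 = 11.414 J/mm^3


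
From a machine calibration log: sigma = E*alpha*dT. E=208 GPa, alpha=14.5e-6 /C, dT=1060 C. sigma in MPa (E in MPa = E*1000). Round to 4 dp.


sigma = 208*1000 * 14.5e-6 * 1060 = 3196.96 MPa


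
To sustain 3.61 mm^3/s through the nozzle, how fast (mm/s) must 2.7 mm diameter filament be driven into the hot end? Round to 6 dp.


A = pi*(2.7/2)^2 = 5.725553
v = 3.61 / 5.725553 = 0.630507 mm/s


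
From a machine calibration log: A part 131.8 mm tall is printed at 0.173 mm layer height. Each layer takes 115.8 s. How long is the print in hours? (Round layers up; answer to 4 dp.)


Layers = ceil(131.8/0.173) = 762
t = 762 * 115.8 / 3600 = 24.511 hrs


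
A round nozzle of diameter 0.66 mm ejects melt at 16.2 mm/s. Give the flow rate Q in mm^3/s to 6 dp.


A = pi*(0.66/2)^2 = 0.34211944 mm^2
Q = 0.34211944 * 16.2 = 5.542335 mm^3/s


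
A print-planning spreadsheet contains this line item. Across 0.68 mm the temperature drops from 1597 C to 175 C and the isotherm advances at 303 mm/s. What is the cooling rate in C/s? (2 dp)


G = (1597-175)/0.68 = 2091.17647059 C/mm
CR = 2091.17647059 * 303 = 633626.47 C/s


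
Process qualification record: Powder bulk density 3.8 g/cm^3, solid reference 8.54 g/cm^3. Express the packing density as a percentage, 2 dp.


Packing = (3.8/8.54)*100 = 44.5 %


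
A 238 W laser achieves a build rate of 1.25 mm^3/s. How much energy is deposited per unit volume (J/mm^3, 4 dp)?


SE = 238 / 1.25 = 190.4 J/mm^3


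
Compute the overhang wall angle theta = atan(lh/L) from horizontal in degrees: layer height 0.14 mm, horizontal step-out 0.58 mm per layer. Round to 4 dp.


angle = atan(0.14/0.58) = 13.5704 degrees


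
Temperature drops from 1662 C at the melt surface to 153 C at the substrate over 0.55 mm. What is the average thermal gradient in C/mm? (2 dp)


G = (1662-153)/0.55 = 2743.64 C/mm


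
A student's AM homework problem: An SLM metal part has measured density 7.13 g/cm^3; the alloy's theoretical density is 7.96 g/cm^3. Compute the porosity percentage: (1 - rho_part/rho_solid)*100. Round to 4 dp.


Porosity = (1-7.13/7.96)*100 = 10.4271 %


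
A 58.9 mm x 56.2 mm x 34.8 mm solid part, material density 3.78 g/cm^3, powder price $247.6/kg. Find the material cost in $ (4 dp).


V = 58.9 * 56.2 * 34.8 = 115194.264 mm^3 = 115.194264 cm^3
Mass = 115.194264 * 3.78 / 1000 = 0.43543432 kg
Cost = 0.43543432 * 247.6 = 107.8135 $


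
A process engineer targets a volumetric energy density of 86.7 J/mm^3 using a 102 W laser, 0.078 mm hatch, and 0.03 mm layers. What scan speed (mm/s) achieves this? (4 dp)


v = 102 / (86.7*0.078*0.03) = 502.7652 mm/s


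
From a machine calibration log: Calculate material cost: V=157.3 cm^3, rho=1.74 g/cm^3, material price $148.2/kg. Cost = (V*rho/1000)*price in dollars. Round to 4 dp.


Mass = 157.3*1.74/1000 = 0.273702 kg
Cost = 0.273702 * 148.2 = 40.5626 $


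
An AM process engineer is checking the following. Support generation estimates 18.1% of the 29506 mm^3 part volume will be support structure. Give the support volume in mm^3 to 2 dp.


V_support = 29506 * 0.181 = 5340.59 mm^3


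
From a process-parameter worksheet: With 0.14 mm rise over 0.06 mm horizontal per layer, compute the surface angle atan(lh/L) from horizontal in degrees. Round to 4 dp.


angle = atan(0.14/0.06) = 66.8014 degrees


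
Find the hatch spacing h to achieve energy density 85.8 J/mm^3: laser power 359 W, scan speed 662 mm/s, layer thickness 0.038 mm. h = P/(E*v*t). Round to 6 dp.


h = 359 / (85.8*662*0.038) = 0.166328 mm


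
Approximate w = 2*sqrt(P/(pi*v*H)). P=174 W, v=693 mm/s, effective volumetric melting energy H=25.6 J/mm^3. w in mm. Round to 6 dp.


w = 2*sqrt(174/(pi*693*25.6)) = 0.111749 mm


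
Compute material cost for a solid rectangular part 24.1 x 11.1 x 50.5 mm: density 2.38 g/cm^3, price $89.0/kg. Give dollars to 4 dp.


V = 24.1 * 11.1 * 50.5 = 13509.255 mm^3 = 13.509255 cm^3
Mass = 13.509255 * 2.38 / 1000 = 0.03215203 kg
Cost = 0.03215203 * 89.0 = 2.8615 $


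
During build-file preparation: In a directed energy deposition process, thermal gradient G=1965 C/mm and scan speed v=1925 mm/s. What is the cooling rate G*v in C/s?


CR = 1965 * 1925 = 3782625 C/s


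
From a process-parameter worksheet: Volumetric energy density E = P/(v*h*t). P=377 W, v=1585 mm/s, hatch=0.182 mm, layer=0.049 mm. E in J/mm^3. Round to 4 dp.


E = 377 / (1585*0.182*0.049) = 26.6713 J/mm^3


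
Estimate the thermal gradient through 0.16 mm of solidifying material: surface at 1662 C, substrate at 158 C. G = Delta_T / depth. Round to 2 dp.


G = (1662-158)/0.16 = 9400.0 C/mm


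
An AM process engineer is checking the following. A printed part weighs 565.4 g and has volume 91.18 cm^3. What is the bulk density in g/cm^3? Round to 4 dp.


rho = 565.4 / 91.18 = 6.2009 g/cm^3


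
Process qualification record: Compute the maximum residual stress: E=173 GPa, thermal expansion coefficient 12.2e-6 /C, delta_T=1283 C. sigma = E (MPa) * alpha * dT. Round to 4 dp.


sigma = 173*1000 * 12.2e-6 * 1283 = 2707.8998 MPa


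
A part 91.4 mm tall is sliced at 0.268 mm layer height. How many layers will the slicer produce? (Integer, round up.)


Layers = ceil(91.4/0.268) = 342


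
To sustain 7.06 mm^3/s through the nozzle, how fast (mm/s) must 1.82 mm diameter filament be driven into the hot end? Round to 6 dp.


A = pi*(1.82/2)^2 = 2.601553
v = 7.06 / 2.601553 = 2.713764 mm/s


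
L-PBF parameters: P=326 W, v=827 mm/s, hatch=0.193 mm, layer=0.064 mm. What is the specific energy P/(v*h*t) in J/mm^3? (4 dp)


Build rate = 827 * 0.193 * 0.064 = 10.215104 mm^3/s
SE = 326 / 10.215104 = 31.9135 J/mm^3


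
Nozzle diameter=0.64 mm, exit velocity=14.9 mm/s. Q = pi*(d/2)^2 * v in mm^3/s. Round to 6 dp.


A = pi*(0.64/2)^2 = 0.32169909 mm^2
Q = 0.32169909 * 14.9 = 4.793316 mm^3/s


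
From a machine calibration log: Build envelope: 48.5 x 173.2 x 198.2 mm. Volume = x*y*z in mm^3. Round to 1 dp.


V = 48.5 * 173.2 * 198.2 = 1664919.6 mm^3


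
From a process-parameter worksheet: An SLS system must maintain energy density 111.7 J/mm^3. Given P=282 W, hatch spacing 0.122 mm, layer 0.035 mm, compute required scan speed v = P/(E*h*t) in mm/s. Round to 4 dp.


v = 282 / (111.7*0.122*0.035) = 591.2458 mm/s


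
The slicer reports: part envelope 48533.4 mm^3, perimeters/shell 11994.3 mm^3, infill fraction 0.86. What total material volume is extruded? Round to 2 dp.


V_infill = (48533.4 - 11994.3) * 0.86 = 31423.63
V_total = 11994.3 + 31423.63 = 43417.93 mm^3


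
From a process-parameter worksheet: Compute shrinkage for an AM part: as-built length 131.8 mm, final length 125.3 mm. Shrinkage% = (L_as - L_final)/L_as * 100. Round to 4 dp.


Shrinkage = ((131.8-125.3)/131.8)*100 = 4.9317 %


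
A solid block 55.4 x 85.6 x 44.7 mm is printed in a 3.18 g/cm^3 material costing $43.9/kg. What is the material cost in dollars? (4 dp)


V = 55.4 * 85.6 * 44.7 = 211978.128 mm^3 = 211.978128 cm^3
Mass = 211.978128 * 3.18 / 1000 = 0.67409045 kg
Cost = 0.67409045 * 43.9 = 29.5926 $


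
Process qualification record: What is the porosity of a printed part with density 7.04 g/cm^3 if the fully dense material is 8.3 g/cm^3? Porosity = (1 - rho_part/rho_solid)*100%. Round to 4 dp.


Porosity = (1-7.04/8.3)*100 = 15.1807 %


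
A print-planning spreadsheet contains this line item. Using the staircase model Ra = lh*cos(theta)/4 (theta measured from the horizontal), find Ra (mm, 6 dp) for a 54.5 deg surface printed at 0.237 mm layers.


Ra = 0.237 * cos(54.5) / 4 = 0.034407 mm


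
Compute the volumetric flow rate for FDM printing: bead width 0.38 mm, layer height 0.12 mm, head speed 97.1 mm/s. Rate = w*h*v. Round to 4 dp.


Rate = 0.38 * 0.12 * 97.1 = 4.4278 mm^3/s


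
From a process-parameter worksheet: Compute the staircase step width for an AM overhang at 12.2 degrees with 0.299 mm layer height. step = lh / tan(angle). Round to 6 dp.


step = 0.299 / tan(12.2) = 1.38293 mm


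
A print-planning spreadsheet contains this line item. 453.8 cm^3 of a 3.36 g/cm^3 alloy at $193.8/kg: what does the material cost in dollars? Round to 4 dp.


Mass = 453.8*3.36/1000 = 1.524768 kg
Cost = 1.524768 * 193.8 = 295.5 $


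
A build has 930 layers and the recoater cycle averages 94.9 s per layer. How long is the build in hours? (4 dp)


t = 930 * 94.9 / 3600 = 24.5158 hrs


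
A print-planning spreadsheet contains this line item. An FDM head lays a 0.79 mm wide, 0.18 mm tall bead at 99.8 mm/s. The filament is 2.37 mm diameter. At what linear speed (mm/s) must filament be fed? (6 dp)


Q = 0.79 * 0.18 * 99.8 = 14.19156 mm^3/s
A_fil = pi*(2.37/2)^2 = 4.41150294 mm^2
v_feed = 14.19156 / 4.41150294 = 3.216944 mm/s


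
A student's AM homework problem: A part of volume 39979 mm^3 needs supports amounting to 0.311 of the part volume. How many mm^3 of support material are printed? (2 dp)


V_support = 39979 * 0.311 = 12433.47 mm^3


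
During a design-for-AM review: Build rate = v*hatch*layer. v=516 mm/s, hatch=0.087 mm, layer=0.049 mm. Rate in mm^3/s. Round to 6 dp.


Rate = 516 * 0.087 * 0.049 = 2.199708 mm^3/s


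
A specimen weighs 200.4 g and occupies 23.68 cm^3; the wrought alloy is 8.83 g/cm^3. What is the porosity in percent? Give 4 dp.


rho_part = 200.4 / 23.68 = 8.46283784 g/cm^3
Porosity = (1 - 8.46283784/8.83)*100 = 4.1581 %


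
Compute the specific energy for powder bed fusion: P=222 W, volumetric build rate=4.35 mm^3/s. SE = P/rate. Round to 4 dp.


SE = 222 / 4.35 = 51.0345 J/mm^3


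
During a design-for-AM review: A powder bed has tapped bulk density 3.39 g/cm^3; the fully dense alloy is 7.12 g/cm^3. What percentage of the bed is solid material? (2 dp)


Packing = (3.39/7.12)*100 = 47.61 %


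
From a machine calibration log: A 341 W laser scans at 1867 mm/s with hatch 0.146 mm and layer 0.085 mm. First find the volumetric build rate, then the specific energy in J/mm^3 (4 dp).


Build rate = 1867 * 0.146 * 0.085 = 23.16947 mm^3/s
SE = 341 / 23.16947 = 14.7176 J/mm^3


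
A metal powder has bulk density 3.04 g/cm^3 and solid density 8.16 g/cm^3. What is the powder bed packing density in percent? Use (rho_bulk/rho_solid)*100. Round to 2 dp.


Packing = (3.04/8.16)*100 = 37.25 %


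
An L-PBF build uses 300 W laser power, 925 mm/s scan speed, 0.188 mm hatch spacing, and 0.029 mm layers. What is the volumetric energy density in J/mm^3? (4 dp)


E = 300 / (925*0.188*0.029) = 59.4872 J/mm^3


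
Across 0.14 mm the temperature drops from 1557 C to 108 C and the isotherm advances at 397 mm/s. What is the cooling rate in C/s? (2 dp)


G = (1557-108)/0.14 = 10350.0 C/mm
CR = 10350.0 * 397 = 4108950.0 C/s


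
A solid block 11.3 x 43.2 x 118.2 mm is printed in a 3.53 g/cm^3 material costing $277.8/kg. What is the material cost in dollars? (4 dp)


V = 11.3 * 43.2 * 118.2 = 57700.512 mm^3 = 57.700512 cm^3
Mass = 57.700512 * 3.53 / 1000 = 0.20368281 kg
Cost = 0.20368281 * 277.8 = 56.5831 $


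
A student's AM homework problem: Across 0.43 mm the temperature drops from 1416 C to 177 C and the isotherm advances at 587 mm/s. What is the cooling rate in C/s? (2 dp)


G = (1416-177)/0.43 = 2881.39534884 C/mm
CR = 2881.39534884 * 587 = 1691379.07 C/s


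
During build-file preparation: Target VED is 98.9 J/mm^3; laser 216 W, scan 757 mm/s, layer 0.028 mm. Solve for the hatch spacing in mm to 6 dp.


h = 216 / (98.9*757*0.028) = 0.103039 mm


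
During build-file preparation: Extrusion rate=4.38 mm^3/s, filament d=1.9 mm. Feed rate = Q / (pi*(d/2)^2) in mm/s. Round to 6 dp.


A = pi*(1.9/2)^2 = 2.835287
v = 4.38 / 2.835287 = 1.544817 mm/s


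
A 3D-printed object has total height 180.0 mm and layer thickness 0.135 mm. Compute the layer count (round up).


Layers = ceil(180.0/0.135) = 1334


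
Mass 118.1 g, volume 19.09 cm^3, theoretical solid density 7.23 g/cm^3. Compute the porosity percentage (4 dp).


rho_part = 118.1 / 19.09 = 6.18648507 g/cm^3
Porosity = (1 - 6.18648507/7.23)*100 = 14.4331 %


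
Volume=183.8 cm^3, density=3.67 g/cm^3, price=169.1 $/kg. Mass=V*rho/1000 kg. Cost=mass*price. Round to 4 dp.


Mass = 183.8*3.67/1000 = 0.674546 kg
Cost = 0.674546 * 169.1 = 114.0657 $


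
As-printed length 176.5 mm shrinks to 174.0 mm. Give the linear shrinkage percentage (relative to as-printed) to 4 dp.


Shrinkage = ((176.5-174.0)/176.5)*100 = 1.4164 %


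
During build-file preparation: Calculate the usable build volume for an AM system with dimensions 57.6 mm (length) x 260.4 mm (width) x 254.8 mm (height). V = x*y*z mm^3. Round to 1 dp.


V = 57.6 * 260.4 * 254.8 = 3821755.4 mm^3


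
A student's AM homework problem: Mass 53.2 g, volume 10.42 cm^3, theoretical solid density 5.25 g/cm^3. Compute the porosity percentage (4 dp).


rho_part = 53.2 / 10.42 = 5.10556622 g/cm^3
Porosity = (1 - 5.10556622/5.25)*100 = 2.7511 %


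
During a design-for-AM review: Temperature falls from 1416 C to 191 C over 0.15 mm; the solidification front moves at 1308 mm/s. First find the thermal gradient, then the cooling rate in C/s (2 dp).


G = (1416-191)/0.15 = 8166.66666667 C/mm
CR = 8166.66666667 * 1308 = 10682000.0 C/s


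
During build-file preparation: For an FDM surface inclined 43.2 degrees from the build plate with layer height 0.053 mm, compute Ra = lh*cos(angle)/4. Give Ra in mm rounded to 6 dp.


Ra = 0.053 * cos(43.2) / 4 = 0.009659 mm


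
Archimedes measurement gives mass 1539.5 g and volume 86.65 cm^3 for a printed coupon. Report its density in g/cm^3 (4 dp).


rho = 1539.5 / 86.65 = 17.7669 g/cm^3


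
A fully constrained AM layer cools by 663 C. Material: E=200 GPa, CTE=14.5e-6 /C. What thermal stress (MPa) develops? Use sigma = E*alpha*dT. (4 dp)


sigma = 200*1000 * 14.5e-6 * 663 = 1922.7 MPa


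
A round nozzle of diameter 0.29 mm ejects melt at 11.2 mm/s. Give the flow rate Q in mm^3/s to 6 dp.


A = pi*(0.29/2)^2 = 0.06605199 mm^2
Q = 0.06605199 * 11.2 = 0.739782 mm^3/s


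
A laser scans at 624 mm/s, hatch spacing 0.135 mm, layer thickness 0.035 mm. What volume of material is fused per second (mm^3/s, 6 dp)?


Rate = 624 * 0.135 * 0.035 = 2.9484 mm^3/s


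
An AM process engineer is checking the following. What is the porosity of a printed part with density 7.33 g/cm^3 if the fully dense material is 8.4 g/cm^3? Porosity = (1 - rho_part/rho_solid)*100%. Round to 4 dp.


Porosity = (1-7.33/8.4)*100 = 12.7381 %


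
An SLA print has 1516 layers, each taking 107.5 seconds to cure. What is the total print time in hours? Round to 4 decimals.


t = 1516 * 107.5 / 3600 = 45.2694 hrs


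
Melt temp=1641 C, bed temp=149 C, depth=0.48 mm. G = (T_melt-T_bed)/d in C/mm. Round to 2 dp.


G = (1641-149)/0.48 = 3108.33 C/mm


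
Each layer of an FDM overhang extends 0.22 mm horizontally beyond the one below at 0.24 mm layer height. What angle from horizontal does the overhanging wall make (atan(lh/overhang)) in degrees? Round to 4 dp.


angle = atan(0.24/0.22) = 47.4896 degrees


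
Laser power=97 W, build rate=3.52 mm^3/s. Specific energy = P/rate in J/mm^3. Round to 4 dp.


SE = 97 / 3.52 = 27.5568 J/mm^3


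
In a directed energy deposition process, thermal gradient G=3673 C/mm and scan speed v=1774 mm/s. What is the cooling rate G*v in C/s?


CR = 3673 * 1774 = 6515902 C/s


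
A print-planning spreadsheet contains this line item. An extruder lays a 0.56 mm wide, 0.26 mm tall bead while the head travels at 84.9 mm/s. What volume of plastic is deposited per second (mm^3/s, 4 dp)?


Rate = 0.56 * 0.26 * 84.9 = 12.3614 mm^3/s


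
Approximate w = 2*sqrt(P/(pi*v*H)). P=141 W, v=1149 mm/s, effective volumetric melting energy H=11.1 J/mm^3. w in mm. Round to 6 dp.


w = 2*sqrt(141/(pi*1149*11.1)) = 0.118643 mm


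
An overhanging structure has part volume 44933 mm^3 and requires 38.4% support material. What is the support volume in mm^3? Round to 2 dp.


V_support = 44933 * 0.384 = 17254.27 mm^3


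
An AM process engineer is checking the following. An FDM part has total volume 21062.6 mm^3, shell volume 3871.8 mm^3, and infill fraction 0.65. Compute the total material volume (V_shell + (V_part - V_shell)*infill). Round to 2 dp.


V_infill = (21062.6 - 3871.8) * 0.65 = 11174.02
V_total = 3871.8 + 11174.02 = 15045.82 mm^3


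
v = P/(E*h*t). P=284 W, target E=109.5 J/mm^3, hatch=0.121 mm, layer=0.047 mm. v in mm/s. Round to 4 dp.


v = 284 / (109.5*0.121*0.047) = 456.059 mm/s


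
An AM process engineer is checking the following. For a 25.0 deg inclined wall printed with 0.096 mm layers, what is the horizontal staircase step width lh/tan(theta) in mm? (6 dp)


step = 0.096 / tan(25.0) = 0.205873 mm


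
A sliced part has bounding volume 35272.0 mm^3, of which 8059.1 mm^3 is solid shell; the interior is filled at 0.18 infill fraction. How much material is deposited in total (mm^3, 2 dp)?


V_infill = (35272.0 - 8059.1) * 0.18 = 4898.32
V_total = 8059.1 + 4898.32 = 12957.42 mm^3


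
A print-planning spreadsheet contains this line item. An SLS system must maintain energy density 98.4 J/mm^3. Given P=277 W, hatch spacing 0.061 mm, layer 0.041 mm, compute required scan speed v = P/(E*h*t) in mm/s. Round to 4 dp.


v = 277 / (98.4*0.061*0.041) = 1125.566 mm/s


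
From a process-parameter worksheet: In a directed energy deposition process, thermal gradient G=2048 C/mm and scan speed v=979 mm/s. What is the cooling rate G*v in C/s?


CR = 2048 * 979 = 2004992 C/s


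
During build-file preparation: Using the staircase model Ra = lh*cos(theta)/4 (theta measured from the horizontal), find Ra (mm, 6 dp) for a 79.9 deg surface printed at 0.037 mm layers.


Ra = 0.037 * cos(79.9) / 4 = 0.001622 mm


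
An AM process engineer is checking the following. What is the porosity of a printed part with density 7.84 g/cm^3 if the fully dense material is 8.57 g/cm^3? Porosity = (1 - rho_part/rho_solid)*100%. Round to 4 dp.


Porosity = (1-7.84/8.57)*100 = 8.5181 %


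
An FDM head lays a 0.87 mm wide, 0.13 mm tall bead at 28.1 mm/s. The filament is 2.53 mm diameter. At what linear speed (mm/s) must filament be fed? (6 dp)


Q = 0.87 * 0.13 * 28.1 = 3.17811 mm^3/s
A_fil = pi*(2.53/2)^2 = 5.0272551 mm^2
v_feed = 3.17811 / 5.0272551 = 0.632176 mm/s
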